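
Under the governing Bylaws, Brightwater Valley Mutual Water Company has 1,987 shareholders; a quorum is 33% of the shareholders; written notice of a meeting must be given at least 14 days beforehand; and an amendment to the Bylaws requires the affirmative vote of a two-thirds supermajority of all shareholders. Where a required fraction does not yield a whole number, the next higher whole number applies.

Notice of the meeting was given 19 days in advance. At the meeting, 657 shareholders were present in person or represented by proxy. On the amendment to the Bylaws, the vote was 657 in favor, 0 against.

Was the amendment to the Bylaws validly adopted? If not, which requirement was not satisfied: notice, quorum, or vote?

Notice: 19 days given; 14 required. Satisfied.
Quorum: 33% of 1,987 = 655.71, rounded up to 656; 657 present. Satisfied.
Vote: requires two-thirds of all shareholders (1,987); 2/3 of 1987 = 1324.67, rounded up to 1325, so 1,325 needed; 657 in favor. Not satisfied.

Invalid — vote requirement not satisfied.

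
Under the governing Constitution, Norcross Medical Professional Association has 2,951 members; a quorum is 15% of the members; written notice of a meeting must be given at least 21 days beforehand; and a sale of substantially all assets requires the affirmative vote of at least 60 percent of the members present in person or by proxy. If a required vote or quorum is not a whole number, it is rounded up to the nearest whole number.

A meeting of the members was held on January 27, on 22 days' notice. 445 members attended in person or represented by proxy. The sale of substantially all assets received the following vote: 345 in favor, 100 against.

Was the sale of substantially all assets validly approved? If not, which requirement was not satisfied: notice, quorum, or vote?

Valid — all requirements satisfied.

Notice: 22 days given; 21 required. Satisfied.
Quorum: 15% of 2,951 = 442.65, rounded up to 443; 445 present. Satisfied.
Vote: requires three-fifths of those present (445); 3/5 of 445 = 267, so 267 needed; 345 in favor. Satisfied.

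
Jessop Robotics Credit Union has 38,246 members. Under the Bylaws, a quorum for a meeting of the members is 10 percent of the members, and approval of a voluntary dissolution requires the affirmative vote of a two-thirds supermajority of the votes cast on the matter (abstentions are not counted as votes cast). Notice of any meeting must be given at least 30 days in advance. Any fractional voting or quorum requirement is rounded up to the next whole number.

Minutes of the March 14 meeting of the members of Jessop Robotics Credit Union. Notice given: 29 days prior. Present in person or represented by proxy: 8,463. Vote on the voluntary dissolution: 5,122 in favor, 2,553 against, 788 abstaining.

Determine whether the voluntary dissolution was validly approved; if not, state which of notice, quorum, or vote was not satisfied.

Notice: 29 days given; 30 required. Not satisfied.
Quorum: 10% of 38,246 = 3,824.60, rounded up to 3,825; 8,463 present. Satisfied.
Vote: requires two-thirds of the votes cast (8,463 − 788 abstaining = 7,675); 2/3 of 7675 = 5116.67, rounded up to 5117, so 5,117 needed; 5,122 in favor. Satisfied.

Invalid — notice requirement not satisfied.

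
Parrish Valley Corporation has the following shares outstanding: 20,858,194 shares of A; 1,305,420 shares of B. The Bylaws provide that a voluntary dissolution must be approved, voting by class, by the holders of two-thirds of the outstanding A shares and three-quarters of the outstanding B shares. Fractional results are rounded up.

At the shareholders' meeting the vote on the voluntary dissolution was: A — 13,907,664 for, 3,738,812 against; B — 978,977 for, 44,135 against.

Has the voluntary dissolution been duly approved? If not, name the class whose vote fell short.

A: 2/3 of 20858194 = 13905462.67, rounded up to 13905463; 13,905,463 required, 13,907,664 in favor — approved.
B: 3/4 of 1305420 = 979065; 979,065 required, 978,977 in favor — not approved.

Not approved — the B shares did not give the required vote.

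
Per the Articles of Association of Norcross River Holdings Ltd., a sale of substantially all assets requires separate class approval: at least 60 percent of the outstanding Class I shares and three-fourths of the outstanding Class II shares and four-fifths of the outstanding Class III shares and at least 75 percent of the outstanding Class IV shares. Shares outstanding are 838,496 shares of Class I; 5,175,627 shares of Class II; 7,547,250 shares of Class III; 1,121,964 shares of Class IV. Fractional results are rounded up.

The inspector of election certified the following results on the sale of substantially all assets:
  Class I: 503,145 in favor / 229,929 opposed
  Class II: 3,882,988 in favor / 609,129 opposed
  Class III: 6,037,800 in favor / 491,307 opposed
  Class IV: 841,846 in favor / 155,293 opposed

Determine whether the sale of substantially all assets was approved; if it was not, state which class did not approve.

Approved — every class gave the required vote.

Class I: 3/5 of 838496 = 503097.60, rounded up to 503098; 503,098 required, 503,145 in favor — approved.
Class II: 3/4 of 5175627 = 3881720.25, rounded up to 3881721; 3,881,721 required, 3,882,988 in favor — approved.
Class III: 4/5 of 7547250 = 6037800; 6,037,800 required, 6,037,800 in favor — approved.
Class IV: 3/4 of 1121964 = 841473; 841,473 required, 841,846 in favor — approved.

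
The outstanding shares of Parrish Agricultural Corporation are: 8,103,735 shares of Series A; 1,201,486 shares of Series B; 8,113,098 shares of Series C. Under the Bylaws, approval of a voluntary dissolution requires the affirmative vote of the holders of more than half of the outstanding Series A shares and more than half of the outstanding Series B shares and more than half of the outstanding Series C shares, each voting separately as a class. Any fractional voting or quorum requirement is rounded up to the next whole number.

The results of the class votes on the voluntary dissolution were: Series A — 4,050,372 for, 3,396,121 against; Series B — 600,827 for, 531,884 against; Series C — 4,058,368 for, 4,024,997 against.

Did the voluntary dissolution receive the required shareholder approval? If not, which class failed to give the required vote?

Not approved — the Series A shares did not give the required vote.

Series A: a majority of 8103735 is 4051868; 4,051,868 required, 4,050,372 in favor — not approved.
Series B: a majority of 1201486 is 600744; 600,744 required, 600,827 in favor — approved.
Series C: a majority of 8113098 is 4056550; 4,056,550 required, 4,058,368 in favor — approved.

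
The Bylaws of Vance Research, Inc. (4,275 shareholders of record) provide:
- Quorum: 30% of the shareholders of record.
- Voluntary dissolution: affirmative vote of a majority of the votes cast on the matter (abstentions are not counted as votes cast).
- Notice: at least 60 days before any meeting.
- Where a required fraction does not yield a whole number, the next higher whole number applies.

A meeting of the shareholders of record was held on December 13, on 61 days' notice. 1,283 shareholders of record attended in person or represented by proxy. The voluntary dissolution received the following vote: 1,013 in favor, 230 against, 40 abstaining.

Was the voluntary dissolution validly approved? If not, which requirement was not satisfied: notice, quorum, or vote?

Notice: 61 days given; 60 required. Satisfied.
Quorum: 30% of 4,275 = 1,282.50, rounded up to 1,283; 1,283 present. Satisfied.
Vote: requires a majority of the votes cast (1,283 − 40 abstaining = 1,243); a majority of 1243 is 622, so 622 needed; 1,013 in favor. Satisfied.

Valid — all requirements satisfied.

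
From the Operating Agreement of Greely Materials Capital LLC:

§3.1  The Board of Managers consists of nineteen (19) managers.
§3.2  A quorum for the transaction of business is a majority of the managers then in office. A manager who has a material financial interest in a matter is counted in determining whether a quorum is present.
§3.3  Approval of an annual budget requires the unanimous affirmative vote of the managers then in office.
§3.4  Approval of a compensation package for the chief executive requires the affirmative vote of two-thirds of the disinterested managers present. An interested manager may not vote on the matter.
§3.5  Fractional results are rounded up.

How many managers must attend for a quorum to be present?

A majority of 19 is 10.

10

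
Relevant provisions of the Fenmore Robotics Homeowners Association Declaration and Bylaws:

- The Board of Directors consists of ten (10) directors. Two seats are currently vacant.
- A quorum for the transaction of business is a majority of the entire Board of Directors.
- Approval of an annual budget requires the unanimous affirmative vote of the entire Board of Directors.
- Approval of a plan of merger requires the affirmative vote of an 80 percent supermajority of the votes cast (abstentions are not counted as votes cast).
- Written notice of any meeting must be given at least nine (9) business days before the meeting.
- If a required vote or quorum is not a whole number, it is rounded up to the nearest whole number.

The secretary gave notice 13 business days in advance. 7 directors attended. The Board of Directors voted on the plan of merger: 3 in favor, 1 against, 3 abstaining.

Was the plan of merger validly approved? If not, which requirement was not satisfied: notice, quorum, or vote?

Invalid — vote requirement not satisfied.

Notice: 13 business days given; 9 required (13 ≥ 9). Satisfied.
Quorum: 7 present; quorum is 6. Satisfied.
Vote: the plan of merger requires four-fifths of the votes cast (7 present − 3 abstaining = 4). 4/5 of 4 = 3.20, rounded up to 4, so 4 affirmative votes are needed; 3 voted in favor. Not satisfied.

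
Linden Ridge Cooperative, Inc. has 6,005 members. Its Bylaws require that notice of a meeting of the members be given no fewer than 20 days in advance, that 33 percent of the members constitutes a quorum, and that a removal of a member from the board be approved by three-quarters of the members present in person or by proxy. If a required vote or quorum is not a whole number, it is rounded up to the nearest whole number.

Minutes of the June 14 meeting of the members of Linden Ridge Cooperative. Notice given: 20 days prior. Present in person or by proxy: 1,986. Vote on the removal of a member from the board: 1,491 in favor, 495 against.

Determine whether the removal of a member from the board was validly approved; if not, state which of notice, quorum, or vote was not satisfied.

Valid — all requirements satisfied.

Notice: 20 days given; 20 required. Satisfied.
Quorum: 33% of 6,005 = 1,981.65, rounded up to 1,982; 1,986 present. Satisfied.
Vote: requires three-fourths of those present (1,986); 3/4 of 1986 = 1489.50, rounded up to 1490, so 1,490 needed; 1,491 in favor. Satisfied.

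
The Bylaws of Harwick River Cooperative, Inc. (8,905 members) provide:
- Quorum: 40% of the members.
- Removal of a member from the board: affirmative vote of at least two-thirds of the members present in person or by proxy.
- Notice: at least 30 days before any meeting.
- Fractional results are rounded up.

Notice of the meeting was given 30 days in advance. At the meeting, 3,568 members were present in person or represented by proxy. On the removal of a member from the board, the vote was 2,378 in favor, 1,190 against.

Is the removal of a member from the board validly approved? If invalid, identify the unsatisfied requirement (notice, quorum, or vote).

Notice: 30 days given; 30 required. Satisfied.
Quorum: 40% of 8,905 = 3,562; 3,568 present. Satisfied.
Vote: requires two-thirds of those present (3,568); 2/3 of 3568 = 2378.67, rounded up to 2379, so 2,379 needed; 2,378 in favor. Not satisfied.

Invalid — vote requirement not satisfied.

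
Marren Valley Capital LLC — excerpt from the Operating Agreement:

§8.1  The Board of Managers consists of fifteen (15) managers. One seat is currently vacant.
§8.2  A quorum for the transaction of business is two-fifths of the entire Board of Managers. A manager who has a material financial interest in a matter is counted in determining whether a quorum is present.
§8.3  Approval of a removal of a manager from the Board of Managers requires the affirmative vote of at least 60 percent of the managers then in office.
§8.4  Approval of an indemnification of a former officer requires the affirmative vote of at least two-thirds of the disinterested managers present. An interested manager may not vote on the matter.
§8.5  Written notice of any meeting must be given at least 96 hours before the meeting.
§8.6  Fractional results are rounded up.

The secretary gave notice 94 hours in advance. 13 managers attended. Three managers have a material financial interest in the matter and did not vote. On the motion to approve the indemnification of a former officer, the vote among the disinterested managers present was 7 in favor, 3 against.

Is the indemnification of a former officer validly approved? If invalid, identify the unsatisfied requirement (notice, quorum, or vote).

Notice: 94 hours given; 96 required (94 < 96). Not satisfied.
Quorum: 13 present (interested managers count toward quorum); quorum is 6. Satisfied.
Vote: the indemnification of a former officer requires two-thirds of the disinterested managers present (13 − 3 = 10). 2/3 of 10 = 6.67, rounded up to 7, so 7 affirmative votes are needed; 7 voted in favor. Satisfied.

Invalid — notice requirement not satisfied.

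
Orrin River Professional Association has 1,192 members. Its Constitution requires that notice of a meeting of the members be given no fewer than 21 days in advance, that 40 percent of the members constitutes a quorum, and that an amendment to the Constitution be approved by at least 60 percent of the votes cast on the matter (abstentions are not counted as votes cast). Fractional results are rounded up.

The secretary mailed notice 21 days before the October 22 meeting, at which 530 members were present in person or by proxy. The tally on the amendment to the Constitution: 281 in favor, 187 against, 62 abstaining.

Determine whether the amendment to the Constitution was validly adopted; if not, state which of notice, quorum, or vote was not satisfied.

Notice: 21 days given; 21 required. Satisfied.
Quorum: 40% of 1,192 = 476.80, rounded up to 477; 530 present. Satisfied.
Vote: requires three-fifths of the votes cast (530 − 62 abstaining = 468); 3/5 of 468 = 280.80, rounded up to 281, so 281 needed; 281 in favor. Satisfied.

Valid — all requirements satisfied.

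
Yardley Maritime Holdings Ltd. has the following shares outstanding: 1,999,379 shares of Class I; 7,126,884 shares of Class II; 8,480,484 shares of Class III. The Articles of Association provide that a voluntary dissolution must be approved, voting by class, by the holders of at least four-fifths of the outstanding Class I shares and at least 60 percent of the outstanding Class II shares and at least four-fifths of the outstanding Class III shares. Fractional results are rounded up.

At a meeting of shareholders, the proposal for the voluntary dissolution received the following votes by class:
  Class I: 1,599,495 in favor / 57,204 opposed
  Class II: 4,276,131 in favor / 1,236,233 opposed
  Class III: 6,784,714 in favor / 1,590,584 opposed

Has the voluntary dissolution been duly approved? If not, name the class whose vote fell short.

Not approved — the Class I shares did not give the required vote.

Class I: 4/5 of 1999379 = 1599503.20, rounded up to 1599504; 1,599,504 required, 1,599,495 in favor — not approved.
Class II: 3/5 of 7126884 = 4276130.40, rounded up to 4276131; 4,276,131 required, 4,276,131 in favor — approved.
Class III: 4/5 of 8480484 = 6784387.20, rounded up to 6784388; 6,784,388 required, 6,784,714 in favor — approved.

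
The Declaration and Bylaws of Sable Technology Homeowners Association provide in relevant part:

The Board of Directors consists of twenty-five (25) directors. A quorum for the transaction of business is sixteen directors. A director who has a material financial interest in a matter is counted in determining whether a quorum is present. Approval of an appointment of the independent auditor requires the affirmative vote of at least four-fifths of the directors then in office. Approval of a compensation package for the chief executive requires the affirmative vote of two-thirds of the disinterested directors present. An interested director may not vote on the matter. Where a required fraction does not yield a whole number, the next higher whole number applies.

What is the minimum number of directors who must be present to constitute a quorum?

16

The quorum is fixed at 16.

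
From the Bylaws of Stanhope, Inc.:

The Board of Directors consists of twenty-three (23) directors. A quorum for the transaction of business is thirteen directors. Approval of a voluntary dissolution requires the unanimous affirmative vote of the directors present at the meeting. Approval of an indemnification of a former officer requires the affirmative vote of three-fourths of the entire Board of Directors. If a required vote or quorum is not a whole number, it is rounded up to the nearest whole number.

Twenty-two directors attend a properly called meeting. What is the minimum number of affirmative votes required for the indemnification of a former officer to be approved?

18

The indemnification of a former officer requires three-fourths of the entire Board of Directors (23).
3/4 of 23 = 17.25, rounded up to 18.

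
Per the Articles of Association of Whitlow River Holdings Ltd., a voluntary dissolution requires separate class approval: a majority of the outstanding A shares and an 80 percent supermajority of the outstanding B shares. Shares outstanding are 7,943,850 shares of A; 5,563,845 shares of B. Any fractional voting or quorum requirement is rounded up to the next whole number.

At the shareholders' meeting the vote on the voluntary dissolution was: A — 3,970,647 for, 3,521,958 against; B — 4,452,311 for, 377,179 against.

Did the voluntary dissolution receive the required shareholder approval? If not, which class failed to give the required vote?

A: a majority of 7943850 is 3971926; 3,971,926 required, 3,970,647 in favor — not approved.
B: 4/5 of 5563845 = 4451076; 4,451,076 required, 4,452,311 in favor — approved.

Not approved — the A shares did not give the required vote.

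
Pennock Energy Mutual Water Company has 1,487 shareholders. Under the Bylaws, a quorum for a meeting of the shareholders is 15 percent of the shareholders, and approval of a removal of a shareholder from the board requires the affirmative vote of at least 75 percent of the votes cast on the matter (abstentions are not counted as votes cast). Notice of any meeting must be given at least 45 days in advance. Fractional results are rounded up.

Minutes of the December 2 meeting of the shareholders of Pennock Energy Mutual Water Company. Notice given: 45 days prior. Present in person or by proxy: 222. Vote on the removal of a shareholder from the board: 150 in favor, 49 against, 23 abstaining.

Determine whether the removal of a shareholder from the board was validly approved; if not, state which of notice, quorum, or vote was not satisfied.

Notice: 45 days given; 45 required. Satisfied.
Quorum: 15% of 1,487 = 223.05, rounded up to 224; 222 present. Not satisfied.
Vote: requires three-fourths of the votes cast (222 − 23 abstaining = 199); 3/4 of 199 = 149.25, rounded up to 150, so 150 needed; 150 in favor. Satisfied.

Invalid — quorum requirement not satisfied.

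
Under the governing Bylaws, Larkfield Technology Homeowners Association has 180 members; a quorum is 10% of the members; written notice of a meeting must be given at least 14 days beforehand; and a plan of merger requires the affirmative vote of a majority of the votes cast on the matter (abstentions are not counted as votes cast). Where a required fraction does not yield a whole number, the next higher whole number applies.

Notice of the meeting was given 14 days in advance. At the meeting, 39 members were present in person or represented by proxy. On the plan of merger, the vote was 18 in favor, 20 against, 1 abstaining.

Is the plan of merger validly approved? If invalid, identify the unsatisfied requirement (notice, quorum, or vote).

Notice: 14 days given; 14 required. Satisfied.
Quorum: 10% of 180 = 18; 39 present. Satisfied.
Vote: requires a majority of the votes cast (39 − 1 abstaining = 38); a majority of 38 is 20, so 20 needed; 18 in favor. Not satisfied.

Invalid — vote requirement not satisfied.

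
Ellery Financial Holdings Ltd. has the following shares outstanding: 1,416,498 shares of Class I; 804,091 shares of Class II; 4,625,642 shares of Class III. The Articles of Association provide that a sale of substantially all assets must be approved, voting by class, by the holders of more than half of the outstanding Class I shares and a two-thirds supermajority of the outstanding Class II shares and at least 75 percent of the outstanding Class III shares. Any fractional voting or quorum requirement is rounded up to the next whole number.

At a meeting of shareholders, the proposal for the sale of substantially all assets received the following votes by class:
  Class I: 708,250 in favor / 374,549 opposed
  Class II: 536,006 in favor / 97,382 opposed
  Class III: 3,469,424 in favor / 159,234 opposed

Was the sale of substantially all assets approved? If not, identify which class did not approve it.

Class I: a majority of 1416498 is 708250; 708,250 required, 708,250 in favor — approved.
Class II: 2/3 of 804091 = 536060.67, rounded up to 536061; 536,061 required, 536,006 in favor — not approved.
Class III: 3/4 of 4625642 = 3469231.50, rounded up to 3469232; 3,469,232 required, 3,469,424 in favor — approved.

Not approved — the Class II shares did not give the required vote.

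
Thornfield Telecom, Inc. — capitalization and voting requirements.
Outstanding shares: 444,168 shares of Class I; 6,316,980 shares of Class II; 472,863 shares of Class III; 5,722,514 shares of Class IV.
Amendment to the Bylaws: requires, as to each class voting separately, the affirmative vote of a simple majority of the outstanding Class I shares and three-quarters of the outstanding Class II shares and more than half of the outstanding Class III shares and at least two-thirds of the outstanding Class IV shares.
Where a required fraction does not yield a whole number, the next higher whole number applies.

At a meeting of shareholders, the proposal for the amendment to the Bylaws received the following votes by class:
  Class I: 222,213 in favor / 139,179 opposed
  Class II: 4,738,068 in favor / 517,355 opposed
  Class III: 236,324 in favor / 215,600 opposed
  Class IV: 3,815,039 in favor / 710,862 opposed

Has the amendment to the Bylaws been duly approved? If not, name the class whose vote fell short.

Not approved — the Class III shares did not give the required vote.

Class I: a majority of 444168 is 222085; 222,085 required, 222,213 in favor — approved.
Class II: 3/4 of 6316980 = 4737735; 4,737,735 required, 4,738,068 in favor — approved.
Class III: a majority of 472863 is 236432; 236,432 required, 236,324 in favor — not approved.
Class IV: 2/3 of 5722514 = 3815009.33, rounded up to 3815010; 3,815,010 required, 3,815,039 in favor — approved.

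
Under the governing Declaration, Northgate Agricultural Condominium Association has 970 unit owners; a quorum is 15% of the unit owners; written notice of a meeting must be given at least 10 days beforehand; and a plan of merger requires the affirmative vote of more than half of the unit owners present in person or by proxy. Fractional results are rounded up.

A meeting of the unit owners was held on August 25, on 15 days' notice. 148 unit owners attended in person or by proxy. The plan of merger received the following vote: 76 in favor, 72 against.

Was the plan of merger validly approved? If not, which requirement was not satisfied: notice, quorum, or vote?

Notice: 15 days given; 10 required. Satisfied.
Quorum: 15% of 970 = 145.50, rounded up to 146; 148 present. Satisfied.
Vote: requires a majority of those present (148); a majority of 148 is 75, so 75 needed; 76 in favor. Satisfied.

Valid — all requirements satisfied.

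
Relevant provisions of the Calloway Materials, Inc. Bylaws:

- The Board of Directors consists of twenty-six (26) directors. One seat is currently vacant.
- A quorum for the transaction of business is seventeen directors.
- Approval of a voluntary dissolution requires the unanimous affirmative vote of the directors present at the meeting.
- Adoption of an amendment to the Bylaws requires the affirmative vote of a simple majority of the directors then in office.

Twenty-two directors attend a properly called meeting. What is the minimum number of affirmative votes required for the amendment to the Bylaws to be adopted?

13

The amendment to the Bylaws requires a majority of the directors then in office (25).
A majority of 25 is 13.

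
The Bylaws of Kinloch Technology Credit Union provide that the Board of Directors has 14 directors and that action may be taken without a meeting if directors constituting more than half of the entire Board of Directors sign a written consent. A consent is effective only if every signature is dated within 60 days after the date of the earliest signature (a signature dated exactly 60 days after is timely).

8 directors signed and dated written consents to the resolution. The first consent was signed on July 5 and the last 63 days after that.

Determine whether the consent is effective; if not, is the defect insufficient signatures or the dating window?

Signatures required: more than half of 14 — a majority of 14 is 8, so 8 needed; 8 signed. Sufficient.
Dating window: the latest signature is 63 days after the earliest; the limit is 60 days. Outside the window.

Not effective — dating-window requirement not satisfied.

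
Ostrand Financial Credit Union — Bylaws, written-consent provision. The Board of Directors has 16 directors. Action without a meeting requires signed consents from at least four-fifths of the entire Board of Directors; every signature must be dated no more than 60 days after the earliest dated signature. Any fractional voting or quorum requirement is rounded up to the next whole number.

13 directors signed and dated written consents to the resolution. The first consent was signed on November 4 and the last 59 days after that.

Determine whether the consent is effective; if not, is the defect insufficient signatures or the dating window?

Effective — both the signature and dating-window requirements are satisfied.

Signatures required: at least four-fifths of 16 — 4/5 of 16 = 12.80, rounded up to 13, so 13 needed; 13 signed. Sufficient.
Dating window: the latest signature is 59 days after the earliest; the limit is 60 days. Within the window.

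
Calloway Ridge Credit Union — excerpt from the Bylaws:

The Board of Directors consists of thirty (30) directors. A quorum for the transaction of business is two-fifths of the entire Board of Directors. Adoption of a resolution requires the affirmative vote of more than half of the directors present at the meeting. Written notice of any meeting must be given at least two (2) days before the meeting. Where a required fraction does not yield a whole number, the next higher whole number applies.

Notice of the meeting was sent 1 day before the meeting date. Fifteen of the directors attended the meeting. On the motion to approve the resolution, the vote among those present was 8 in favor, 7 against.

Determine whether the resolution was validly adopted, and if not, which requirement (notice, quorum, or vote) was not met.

Invalid — notice requirement not satisfied.

Notice: 1 day given; 2 required (1 < 2). Not satisfied.
Quorum: 15 present; quorum is 12. Satisfied.
Vote: the resolution requires a majority of the directors present (15). A majority of 15 is 8, so 8 affirmative votes are needed; 8 voted in favor. Satisfied.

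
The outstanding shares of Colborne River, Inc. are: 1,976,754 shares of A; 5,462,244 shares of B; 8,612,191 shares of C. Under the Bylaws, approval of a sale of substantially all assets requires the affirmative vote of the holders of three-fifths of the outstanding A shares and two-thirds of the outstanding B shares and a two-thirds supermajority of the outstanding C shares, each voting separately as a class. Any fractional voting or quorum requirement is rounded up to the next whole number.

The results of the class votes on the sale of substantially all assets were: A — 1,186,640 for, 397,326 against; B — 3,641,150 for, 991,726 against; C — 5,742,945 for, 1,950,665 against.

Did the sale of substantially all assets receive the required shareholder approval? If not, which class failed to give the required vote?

Not approved — the B shares did not give the required vote.

A: 3/5 of 1976754 = 1186052.40, rounded up to 1186053; 1,186,053 required, 1,186,640 in favor — approved.
B: 2/3 of 5462244 = 3641496; 3,641,496 required, 3,641,150 in favor — not approved.
C: 2/3 of 8612191 = 5741460.67, rounded up to 5741461; 5,741,461 required, 5,742,945 in favor — approved.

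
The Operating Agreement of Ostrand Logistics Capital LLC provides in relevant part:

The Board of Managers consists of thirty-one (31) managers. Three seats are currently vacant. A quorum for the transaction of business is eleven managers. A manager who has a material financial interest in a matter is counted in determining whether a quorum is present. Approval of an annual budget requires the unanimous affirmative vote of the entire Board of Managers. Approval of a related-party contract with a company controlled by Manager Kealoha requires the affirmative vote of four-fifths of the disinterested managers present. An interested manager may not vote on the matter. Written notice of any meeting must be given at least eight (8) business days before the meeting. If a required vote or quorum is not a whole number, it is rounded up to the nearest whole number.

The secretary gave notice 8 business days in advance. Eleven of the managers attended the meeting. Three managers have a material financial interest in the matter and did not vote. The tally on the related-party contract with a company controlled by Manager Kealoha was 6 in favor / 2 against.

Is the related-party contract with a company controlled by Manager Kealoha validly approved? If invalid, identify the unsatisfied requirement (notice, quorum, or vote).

Notice: 8 business days given; 8 required (8 ≥ 8). Satisfied.
Quorum: 11 present (interested managers count toward quorum); quorum is 11. Satisfied.
Vote: the related-party contract with a company controlled by Manager Kealoha requires four-fifths of the disinterested managers present (11 − 3 = 8). 4/5 of 8 = 6.40, rounded up to 7, so 7 affirmative votes are needed; 6 voted in favor. Not satisfied.

Invalid — vote requirement not satisfied.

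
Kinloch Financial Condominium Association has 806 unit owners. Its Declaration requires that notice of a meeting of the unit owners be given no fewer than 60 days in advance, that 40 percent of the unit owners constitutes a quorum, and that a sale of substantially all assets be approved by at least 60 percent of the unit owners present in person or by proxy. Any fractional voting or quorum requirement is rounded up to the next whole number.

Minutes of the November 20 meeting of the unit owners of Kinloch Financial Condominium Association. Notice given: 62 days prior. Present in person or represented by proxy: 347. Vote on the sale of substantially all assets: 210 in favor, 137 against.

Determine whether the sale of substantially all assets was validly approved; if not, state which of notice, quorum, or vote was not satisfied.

Notice: 62 days given; 60 required. Satisfied.
Quorum: 40% of 806 = 322.40, rounded up to 323; 347 present. Satisfied.
Vote: requires three-fifths of those present (347); 3/5 of 347 = 208.20, rounded up to 209, so 209 needed; 210 in favor. Satisfied.

Valid — all requirements satisfied.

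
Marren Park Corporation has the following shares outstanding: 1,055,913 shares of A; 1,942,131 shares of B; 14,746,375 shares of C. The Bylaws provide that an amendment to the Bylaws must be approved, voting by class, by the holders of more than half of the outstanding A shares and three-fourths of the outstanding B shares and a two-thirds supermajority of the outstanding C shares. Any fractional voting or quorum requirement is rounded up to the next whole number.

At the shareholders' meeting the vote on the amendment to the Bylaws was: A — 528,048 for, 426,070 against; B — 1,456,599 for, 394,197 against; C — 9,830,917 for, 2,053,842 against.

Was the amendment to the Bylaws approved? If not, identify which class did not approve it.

A: a majority of 1055913 is 527957; 527,957 required, 528,048 in favor — approved.
B: 3/4 of 1942131 = 1456598.25, rounded up to 1456599; 1,456,599 required, 1,456,599 in favor — approved.
C: 2/3 of 14746375 = 9830916.67, rounded up to 9830917; 9,830,917 required, 9,830,917 in favor — approved.

Approved — every class gave the required vote.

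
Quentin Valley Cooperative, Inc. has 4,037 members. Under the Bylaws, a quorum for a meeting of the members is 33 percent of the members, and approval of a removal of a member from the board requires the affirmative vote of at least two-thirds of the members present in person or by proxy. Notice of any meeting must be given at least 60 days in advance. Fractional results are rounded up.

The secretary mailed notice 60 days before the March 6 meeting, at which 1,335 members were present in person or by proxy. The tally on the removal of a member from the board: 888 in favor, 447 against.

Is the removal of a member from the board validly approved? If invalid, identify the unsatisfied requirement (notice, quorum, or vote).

Invalid — vote requirement not satisfied.

Notice: 60 days given; 60 required. Satisfied.
Quorum: 33% of 4,037 = 1,332.21, rounded up to 1,333; 1,335 present. Satisfied.
Vote: requires two-thirds of those present (1,335); 2/3 of 1335 = 890, so 890 needed; 888 in favor. Not satisfied.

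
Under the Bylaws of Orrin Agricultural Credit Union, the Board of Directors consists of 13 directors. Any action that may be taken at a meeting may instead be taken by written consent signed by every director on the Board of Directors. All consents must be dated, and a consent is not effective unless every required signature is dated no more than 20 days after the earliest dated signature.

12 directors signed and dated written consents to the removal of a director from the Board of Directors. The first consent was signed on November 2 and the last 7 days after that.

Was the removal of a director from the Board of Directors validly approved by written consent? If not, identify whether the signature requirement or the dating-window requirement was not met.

Signatures required: all of 13 — unanimous means all 13, so 13 needed; 12 signed. Insufficient.
Dating window: the latest signature is 7 days after the earliest; the limit is 20 days. Within the window.

Not effective — insufficient signatures.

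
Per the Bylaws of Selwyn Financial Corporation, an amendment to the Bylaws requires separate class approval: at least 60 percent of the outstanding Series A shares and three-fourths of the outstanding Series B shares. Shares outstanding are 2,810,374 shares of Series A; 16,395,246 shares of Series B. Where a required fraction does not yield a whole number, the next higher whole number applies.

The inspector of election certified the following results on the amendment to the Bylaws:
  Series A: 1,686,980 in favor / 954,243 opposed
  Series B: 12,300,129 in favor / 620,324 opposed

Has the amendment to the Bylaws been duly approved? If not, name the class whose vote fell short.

Series A: 3/5 of 2810374 = 1686224.40, rounded up to 1686225; 1,686,225 required, 1,686,980 in favor — approved.
Series B: 3/4 of 16395246 = 12296434.50, rounded up to 12296435; 12,296,435 required, 12,300,129 in favor — approved.

Approved — every class gave the required vote.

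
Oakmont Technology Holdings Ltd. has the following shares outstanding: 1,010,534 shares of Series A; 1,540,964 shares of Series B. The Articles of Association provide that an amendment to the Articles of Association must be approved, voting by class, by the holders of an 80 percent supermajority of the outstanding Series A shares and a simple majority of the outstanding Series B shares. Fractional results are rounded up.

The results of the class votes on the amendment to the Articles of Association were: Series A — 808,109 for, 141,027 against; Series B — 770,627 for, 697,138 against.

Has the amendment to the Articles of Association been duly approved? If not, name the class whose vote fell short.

Not approved — the Series A shares did not give the required vote.

Series A: 4/5 of 1010534 = 808427.20, rounded up to 808428; 808,428 required, 808,109 in favor — not approved.
Series B: a majority of 1540964 is 770483; 770,483 required, 770,627 in favor — approved.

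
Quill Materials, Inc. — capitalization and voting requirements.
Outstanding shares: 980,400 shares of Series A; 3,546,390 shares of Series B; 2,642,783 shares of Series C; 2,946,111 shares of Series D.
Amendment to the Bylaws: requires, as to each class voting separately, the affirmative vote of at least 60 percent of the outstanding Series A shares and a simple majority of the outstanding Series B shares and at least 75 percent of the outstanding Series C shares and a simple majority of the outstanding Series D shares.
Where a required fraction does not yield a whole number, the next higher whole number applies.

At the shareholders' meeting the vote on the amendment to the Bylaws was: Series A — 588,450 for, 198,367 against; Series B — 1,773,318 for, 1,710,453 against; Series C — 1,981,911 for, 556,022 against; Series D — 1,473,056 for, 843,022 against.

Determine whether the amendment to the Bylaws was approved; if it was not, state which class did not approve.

Series A: 3/5 of 980400 = 588240; 588,240 required, 588,450 in favor — approved.
Series B: a majority of 3546390 is 1773196; 1,773,196 required, 1,773,318 in favor — approved.
Series C: 3/4 of 2642783 = 1982087.25, rounded up to 1982088; 1,982,088 required, 1,981,911 in favor — not approved.
Series D: a majority of 2946111 is 1473056; 1,473,056 required, 1,473,056 in favor — approved.

Not approved — the Series C shares did not give the required vote.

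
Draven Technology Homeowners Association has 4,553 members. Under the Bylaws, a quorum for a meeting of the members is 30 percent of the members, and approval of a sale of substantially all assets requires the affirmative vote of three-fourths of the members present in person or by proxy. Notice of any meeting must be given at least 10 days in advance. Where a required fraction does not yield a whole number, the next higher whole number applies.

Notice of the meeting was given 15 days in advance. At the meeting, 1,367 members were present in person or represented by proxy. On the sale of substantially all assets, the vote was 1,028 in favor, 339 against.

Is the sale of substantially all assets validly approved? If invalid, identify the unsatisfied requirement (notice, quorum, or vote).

Valid — all requirements satisfied.

Notice: 15 days given; 10 required. Satisfied.
Quorum: 30% of 4,553 = 1,365.90, rounded up to 1,366; 1,367 present. Satisfied.
Vote: requires three-fourths of those present (1,367); 3/4 of 1367 = 1025.25, rounded up to 1026, so 1,026 needed; 1,028 in favor. Satisfied.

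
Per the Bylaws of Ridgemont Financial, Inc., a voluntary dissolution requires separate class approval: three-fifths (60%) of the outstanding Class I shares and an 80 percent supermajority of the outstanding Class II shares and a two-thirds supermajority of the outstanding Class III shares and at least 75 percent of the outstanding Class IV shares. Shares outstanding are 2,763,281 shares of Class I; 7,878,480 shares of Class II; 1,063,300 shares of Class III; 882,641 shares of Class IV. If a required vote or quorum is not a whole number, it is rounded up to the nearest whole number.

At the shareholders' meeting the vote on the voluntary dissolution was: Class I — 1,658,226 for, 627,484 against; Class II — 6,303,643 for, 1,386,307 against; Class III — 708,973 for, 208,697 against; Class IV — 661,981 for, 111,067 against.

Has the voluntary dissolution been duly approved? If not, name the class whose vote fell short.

Class I: 3/5 of 2763281 = 1657968.60, rounded up to 1657969; 1,657,969 required, 1,658,226 in favor — approved.
Class II: 4/5 of 7878480 = 6302784; 6,302,784 required, 6,303,643 in favor — approved.
Class III: 2/3 of 1063300 = 708866.67, rounded up to 708867; 708,867 required, 708,973 in favor — approved.
Class IV: 3/4 of 882641 = 661980.75, rounded up to 661981; 661,981 required, 661,981 in favor — approved.

Approved — every class gave the required vote.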